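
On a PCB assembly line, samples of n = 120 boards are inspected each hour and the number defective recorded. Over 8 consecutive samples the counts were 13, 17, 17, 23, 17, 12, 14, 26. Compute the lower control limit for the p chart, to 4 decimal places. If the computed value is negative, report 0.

p̄ = Σdᵢ / (k·n) = 139 / (8 × 120) = 0.14479
LCL = p̄ − 3·√(p̄(1−p̄)/n) = 0.14479 − 3 × 0.03212 = 0.04842

0.0484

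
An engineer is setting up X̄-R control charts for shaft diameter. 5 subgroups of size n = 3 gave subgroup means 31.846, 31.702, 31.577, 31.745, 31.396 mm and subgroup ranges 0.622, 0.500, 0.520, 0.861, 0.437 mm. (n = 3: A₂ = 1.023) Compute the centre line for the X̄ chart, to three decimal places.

X̄̄ = (31.846 + 31.702 + 31.577 + 31.745 + 31.396) / 5 = 158.2660 / 5 = 31.6532
CL = X̄̄ = 31.6532

31.653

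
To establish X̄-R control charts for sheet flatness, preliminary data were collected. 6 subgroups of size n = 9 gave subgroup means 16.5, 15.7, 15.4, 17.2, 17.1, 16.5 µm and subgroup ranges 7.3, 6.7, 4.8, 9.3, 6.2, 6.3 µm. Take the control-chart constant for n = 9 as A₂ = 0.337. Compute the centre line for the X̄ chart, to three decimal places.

X̄̄ = (16.5 + 15.7 + 15.4 + 17.2 + 17.1 + 16.5) / 6 = 98.4000 / 6 = 16.4000
CL = X̄̄ = 16.4000

16.400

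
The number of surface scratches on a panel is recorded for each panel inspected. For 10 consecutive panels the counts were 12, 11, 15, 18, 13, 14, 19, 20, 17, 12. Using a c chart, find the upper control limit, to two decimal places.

c̄ = (12 + 11 + 15 + 18 + 13 + 14 + 19 + 20 + 17 + 12) / 10 = 151 / 10 = 15.1000
UCL = c̄ + 3√c̄ = 15.1000 + 3 × √15.1000 = 15.1000 + 3 × 3.8859 = 26.7576

26.76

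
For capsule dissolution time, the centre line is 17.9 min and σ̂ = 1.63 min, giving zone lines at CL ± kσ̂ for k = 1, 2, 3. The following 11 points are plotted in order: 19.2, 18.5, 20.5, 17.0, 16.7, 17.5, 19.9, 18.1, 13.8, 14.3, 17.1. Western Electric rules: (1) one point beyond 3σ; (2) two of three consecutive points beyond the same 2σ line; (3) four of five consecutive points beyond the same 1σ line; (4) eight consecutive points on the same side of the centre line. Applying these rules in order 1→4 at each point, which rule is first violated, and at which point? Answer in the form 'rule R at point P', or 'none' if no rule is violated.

rule 2 at point 10

Zone of each point (C = within 1σ̂, B = 1σ̂–2σ̂, A = 2σ̂–3σ̂, * = beyond 3σ̂; sign = side of CL): 1:+C, 2:+C, 3:+B, 4:-C, 5:-C, 6:-C, 7:+B, 8:+C, 9:-A, 10:-A, 11:-C
Rule 2 (two of three consecutive points beyond the same 2σ limit) is satisfied at point 10.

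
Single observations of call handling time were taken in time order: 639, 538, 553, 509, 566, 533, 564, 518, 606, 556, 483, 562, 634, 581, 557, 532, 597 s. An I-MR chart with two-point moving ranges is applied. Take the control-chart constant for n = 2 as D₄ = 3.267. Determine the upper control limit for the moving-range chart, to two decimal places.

Moving ranges: 101, 15, 44, 57, 33, 31, 46, 88, 50, 73, 79, 72, 53, 24, 25, 65; M̄R̄ = 856.0000 / 16 = 53.5000
UCL_MR = D₄·M̄R̄ = 3.267 × 53.5000 = 174.7845

174.78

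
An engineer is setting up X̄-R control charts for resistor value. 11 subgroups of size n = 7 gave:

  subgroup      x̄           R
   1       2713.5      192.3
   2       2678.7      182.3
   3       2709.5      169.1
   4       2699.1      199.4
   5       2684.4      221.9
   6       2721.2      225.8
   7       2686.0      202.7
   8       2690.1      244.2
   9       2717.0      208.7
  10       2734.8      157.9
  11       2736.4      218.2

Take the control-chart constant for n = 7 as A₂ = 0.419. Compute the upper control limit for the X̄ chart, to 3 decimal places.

X̄̄ = (2713.5 + 2678.7 + 2709.5 + 2699.1 + 2684.4 + 2721.2 + 2686.0 + 2690.1 + 2717.0 + 2734.8 + 2736.4) / 11 = 29770.7000 / 11 = 2706.4273
R̄ = (192.3 + 182.3 + 169.1 + 199.4 + 221.9 + 225.8 + 202.7 + 244.2 + 208.7 + 157.9 + 218.2) / 11 = 2222.5000 / 11 = 202.0455
UCL = X̄̄ + A₂·R̄ = 2706.4273 + 0.419 × 202.0455 = 2791.0843

2791.084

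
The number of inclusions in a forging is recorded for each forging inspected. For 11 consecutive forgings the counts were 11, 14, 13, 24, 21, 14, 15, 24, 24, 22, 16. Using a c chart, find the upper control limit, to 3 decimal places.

30.728

c̄ = (11 + 14 + 13 + 24 + 21 + 14 + 15 + 24 + 24 + 22 + 16) / 11 = 198 / 11 = 18.0000
UCL = c̄ + 3√c̄ = 18.0000 + 3 × √18.0000 = 18.0000 + 3 × 4.2426 = 30.7279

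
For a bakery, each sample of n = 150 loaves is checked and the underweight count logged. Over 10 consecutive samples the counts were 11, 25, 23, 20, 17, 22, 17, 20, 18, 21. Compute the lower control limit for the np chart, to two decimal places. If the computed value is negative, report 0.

7.07

p̄ = Σdᵢ / (k·n) = 194 / (10 × 150) = 0.12933
LCL = np̄ − 3·√(np̄(1−p̄)) = 19.4000 − 3 × 4.1099 = 7.0704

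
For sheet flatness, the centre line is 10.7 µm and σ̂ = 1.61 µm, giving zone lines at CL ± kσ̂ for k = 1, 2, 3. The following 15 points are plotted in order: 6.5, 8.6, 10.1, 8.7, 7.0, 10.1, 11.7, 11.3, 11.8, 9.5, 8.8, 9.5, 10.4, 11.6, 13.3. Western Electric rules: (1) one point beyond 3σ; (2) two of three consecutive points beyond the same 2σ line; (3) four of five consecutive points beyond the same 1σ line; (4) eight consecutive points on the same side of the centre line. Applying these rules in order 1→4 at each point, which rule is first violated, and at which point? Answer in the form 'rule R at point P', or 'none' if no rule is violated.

rule 3 at point 5

Zone of each point (C = within 1σ̂, B = 1σ̂–2σ̂, A = 2σ̂–3σ̂, * = beyond 3σ̂; sign = side of CL): 1:-A, 2:-B, 3:-C, 4:-B, 5:-A, 6:-C, 7:+C, 8:+C, 9:+C, 10:-C, 11:-B, 12:-C, 13:-C, 14:+C, 15:+B
Rule 3 (four of five consecutive points beyond the same 1σ limit) is satisfied at point 5.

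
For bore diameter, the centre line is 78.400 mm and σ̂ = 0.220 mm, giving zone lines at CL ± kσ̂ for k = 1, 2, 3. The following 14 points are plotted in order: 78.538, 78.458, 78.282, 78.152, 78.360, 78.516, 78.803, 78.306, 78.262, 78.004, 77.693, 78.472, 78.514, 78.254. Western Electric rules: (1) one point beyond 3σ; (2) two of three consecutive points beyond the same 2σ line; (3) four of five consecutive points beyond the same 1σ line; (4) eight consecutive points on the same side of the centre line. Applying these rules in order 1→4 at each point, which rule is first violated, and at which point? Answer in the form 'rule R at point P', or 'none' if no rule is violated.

rule 1 at point 11

Zone of each point (C = within 1σ̂, B = 1σ̂–2σ̂, A = 2σ̂–3σ̂, * = beyond 3σ̂; sign = side of CL): 1:+C, 2:+C, 3:-C, 4:-B, 5:-C, 6:+C, 7:+B, 8:-C, 9:-C, 10:-B, 11:-*, 12:+C, 13:+C, 14:-C
Rule 1 (one point beyond the 3σ limits) is satisfied at point 11.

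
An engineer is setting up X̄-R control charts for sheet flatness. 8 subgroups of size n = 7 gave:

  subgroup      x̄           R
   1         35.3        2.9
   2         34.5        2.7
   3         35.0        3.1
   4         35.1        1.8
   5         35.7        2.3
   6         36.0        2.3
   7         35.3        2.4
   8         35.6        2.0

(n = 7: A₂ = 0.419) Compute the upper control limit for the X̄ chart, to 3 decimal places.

X̄̄ = (35.3 + 34.5 + 35.0 + 35.1 + 35.7 + 36.0 + 35.3 + 35.6) / 8 = 282.5000 / 8 = 35.3125
R̄ = (2.9 + 2.7 + 3.1 + 1.8 + 2.3 + 2.3 + 2.4 + 2.0) / 8 = 19.5000 / 8 = 2.4375
UCL = X̄̄ + A₂·R̄ = 35.3125 + 0.419 × 2.4375 = 36.3338

36.334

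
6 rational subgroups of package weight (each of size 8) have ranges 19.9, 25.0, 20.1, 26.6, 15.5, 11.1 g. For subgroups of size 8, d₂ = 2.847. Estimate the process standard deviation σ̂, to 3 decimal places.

R̄ = (19.9 + 25.0 + 20.1 + 26.6 + 15.5 + 11.1) / 6 = 19.7000
σ̂ = R̄ / d₂ = 19.7000 / 2.847 = 6.9196

6.920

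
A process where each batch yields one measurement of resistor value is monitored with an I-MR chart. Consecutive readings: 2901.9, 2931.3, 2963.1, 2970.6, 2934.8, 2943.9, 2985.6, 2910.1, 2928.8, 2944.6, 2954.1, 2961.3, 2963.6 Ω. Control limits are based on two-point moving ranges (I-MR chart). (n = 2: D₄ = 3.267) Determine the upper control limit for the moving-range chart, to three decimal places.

77.401

Moving ranges: 29.4, 31.8, 7.5, 35.8, 9.1, 41.7, 75.5, 18.7, 15.8, 9.5, 7.2, 2.3; M̄R̄ = 284.3000 / 12 = 23.6917
UCL_MR = D₄·M̄R̄ = 3.267 × 23.6917 = 77.4007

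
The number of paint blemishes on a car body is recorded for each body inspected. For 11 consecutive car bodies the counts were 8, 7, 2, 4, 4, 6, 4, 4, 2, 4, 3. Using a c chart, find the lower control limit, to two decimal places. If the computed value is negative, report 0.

0.00

c̄ = (8 + 7 + 2 + 4 + 4 + 6 + 4 + 4 + 2 + 4 + 3) / 11 = 48 / 11 = 4.3636
LCL = c̄ − 3√c̄ = 4.3636 − 3 × 2.0889 = -1.9032 → 0 (cannot be negative)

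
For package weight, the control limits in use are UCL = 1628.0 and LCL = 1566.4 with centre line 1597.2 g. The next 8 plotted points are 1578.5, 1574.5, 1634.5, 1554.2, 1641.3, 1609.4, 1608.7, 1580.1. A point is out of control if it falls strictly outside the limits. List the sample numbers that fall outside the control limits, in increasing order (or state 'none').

3, 4, 5

Compare each point to [1566.4, 1628.0]: sample 3 = 1634.5 > UCL; sample 4 = 1554.2 < LCL; sample 5 = 1641.3 > UCL.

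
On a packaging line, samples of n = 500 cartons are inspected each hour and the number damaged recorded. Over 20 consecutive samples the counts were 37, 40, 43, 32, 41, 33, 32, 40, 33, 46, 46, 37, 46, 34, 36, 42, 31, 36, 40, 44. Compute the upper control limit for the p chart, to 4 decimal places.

0.1126

p̄ = Σdᵢ / (k·n) = 769 / (20 × 500) = 0.07690
UCL = p̄ + 3·√(p̄(1−p̄)/n) = 0.07690 + 3 × √(0.07690×0.92310/500) = 0.07690 + 3 × 0.01192 = 0.11265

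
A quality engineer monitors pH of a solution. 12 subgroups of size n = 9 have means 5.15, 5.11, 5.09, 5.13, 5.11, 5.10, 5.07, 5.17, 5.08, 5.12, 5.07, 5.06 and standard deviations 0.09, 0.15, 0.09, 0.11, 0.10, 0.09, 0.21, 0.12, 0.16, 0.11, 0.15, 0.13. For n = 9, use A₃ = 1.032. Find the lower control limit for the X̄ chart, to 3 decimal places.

X̄̄ = (5.15 + 5.11 + 5.09 + 5.13 + 5.11 + 5.10 + 5.07 + 5.17 + 5.08 + 5.12 + 5.07 + 5.06) / 12 = 5.1050
s̄ = (0.09 + 0.15 + 0.09 + 0.11 + 0.10 + 0.09 + 0.21 + 0.12 + 0.16 + 0.11 + 0.15 + 0.13) / 12 = 0.1258
LCL = X̄̄ − A₃·s̄ = 5.1050 − 1.032 × 0.1258 = 4.9751

4.975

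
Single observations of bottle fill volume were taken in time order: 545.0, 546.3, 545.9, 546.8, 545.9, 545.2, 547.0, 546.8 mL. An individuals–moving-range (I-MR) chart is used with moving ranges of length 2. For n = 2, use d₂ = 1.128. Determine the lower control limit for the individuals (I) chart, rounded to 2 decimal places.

543.76

X̄ = (545.0 + 546.3 + 545.9 + 546.8 + 545.9 + 545.2 + 547.0 + 546.8) / 8 = 546.1125
Moving ranges: 1.3, 0.4, 0.9, 0.9, 0.7, 1.8, 0.2; M̄R̄ = 6.2000 / 7 = 0.8857
LCL = X̄ − 3·M̄R̄/d₂ = 546.1125 − 3 × 0.8857 / 1.128 = 543.7569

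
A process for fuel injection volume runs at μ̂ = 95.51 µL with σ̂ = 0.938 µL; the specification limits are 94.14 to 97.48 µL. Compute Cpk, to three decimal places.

Cpu = (USL − μ̂) / (3σ̂) = (97.48 − 95.51) / (3 × 0.938) = 0.7001; Cpl = (μ̂ − LSL) / (3σ̂) = (95.51 − 94.14) / (3 × 0.938) = 0.4869; Cpk = min(Cpu, Cpl) = 0.4869

0.487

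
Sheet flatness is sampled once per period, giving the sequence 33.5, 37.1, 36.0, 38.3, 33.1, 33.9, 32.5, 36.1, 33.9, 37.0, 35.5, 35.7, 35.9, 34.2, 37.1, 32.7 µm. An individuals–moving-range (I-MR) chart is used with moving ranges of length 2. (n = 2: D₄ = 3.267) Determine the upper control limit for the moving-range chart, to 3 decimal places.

7.449

Moving ranges: 3.6, 1.1, 2.3, 5.2, 0.8, 1.4, 3.6, 2.2, 3.1, 1.5, 0.2, 0.2, 1.7, 2.9, 4.4; M̄R̄ = 34.2000 / 15 = 2.2800
UCL_MR = D₄·M̄R̄ = 3.267 × 2.2800 = 7.4488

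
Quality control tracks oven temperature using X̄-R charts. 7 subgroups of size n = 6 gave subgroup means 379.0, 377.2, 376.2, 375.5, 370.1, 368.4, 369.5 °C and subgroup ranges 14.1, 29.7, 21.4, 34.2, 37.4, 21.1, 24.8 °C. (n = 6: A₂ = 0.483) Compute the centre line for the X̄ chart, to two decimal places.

X̄̄ = (379.0 + 377.2 + 376.2 + 375.5 + 370.1 + 368.4 + 369.5) / 7 = 2615.9000 / 7 = 373.7000
CL = X̄̄ = 373.7000

373.70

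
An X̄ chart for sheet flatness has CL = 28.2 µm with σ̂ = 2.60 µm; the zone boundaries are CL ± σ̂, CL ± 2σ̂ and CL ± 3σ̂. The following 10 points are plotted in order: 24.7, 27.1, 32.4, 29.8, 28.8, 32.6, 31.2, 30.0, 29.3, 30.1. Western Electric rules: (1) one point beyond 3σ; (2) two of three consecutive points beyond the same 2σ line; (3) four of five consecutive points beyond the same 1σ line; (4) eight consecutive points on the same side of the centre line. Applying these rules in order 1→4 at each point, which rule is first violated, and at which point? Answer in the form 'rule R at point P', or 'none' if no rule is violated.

rule 4 at point 10

Zone of each point (C = within 1σ̂, B = 1σ̂–2σ̂, A = 2σ̂–3σ̂, * = beyond 3σ̂; sign = side of CL): 1:-B, 2:-C, 3:+B, 4:+C, 5:+C, 6:+B, 7:+B, 8:+C, 9:+C, 10:+C
Rule 4 (eight consecutive points on the same side of the centre line) is satisfied at point 10.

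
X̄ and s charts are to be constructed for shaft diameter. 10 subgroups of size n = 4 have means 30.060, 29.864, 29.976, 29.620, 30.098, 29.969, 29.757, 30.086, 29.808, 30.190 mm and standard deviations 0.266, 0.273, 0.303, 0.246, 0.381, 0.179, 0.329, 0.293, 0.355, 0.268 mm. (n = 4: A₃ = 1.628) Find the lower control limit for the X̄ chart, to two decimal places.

X̄̄ = (30.060 + 29.864 + 29.976 + 29.620 + 30.098 + 29.969 + 29.757 + 30.086 + 29.808 + 30.190) / 10 = 29.9428
s̄ = (0.266 + 0.273 + 0.303 + 0.246 + 0.381 + 0.179 + 0.329 + 0.293 + 0.355 + 0.268) / 10 = 0.2893
LCL = X̄̄ − A₃·s̄ = 29.9428 − 1.628 × 0.2893 = 29.4718

29.47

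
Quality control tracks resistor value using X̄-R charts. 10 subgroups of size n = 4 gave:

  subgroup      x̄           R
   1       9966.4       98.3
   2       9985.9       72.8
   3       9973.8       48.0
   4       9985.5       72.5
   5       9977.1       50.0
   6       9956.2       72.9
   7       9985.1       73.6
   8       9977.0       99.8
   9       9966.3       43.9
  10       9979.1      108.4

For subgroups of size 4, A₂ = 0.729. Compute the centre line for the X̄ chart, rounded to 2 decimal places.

X̄̄ = (9966.4 + 9985.9 + 9973.8 + 9985.5 + 9977.1 + 9956.2 + 9985.1 + 9977.0 + 9966.3 + 9979.1) / 10 = 99752.4000 / 10 = 9975.2400
CL = X̄̄ = 9975.2400

9975.24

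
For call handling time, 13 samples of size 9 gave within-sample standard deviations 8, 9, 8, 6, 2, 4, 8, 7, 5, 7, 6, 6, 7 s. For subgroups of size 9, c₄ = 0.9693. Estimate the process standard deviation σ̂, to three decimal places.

s̄ = (8 + 9 + 8 + 6 + 2 + 4 + 8 + 7 + 5 + 7 + 6 + 6 + 7) / 13 = 6.3846
σ̂ = s̄ / c₄ = 6.3846 / 0.9693 = 6.5868

6.587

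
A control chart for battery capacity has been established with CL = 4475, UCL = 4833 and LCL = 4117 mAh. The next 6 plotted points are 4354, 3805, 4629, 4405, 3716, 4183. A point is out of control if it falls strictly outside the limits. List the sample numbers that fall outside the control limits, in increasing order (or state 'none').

2, 5

Compare each point to [4117, 4833]: sample 2 = 3805 < LCL; sample 5 = 3716 < LCL.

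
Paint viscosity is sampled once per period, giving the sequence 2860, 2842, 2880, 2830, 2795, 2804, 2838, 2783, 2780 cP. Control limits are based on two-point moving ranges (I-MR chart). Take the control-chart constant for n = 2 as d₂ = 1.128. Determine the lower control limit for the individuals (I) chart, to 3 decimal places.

X̄ = (2860 + 2842 + 2880 + 2830 + 2795 + 2804 + 2838 + 2783 + 2780) / 9 = 2823.5556
Moving ranges: 18, 38, 50, 35, 9, 34, 55, 3; M̄R̄ = 242.0000 / 8 = 30.2500
LCL = X̄ − 3·M̄R̄/d₂ = 2823.5556 − 3 × 30.2500 / 1.128 = 2743.1034

2743.103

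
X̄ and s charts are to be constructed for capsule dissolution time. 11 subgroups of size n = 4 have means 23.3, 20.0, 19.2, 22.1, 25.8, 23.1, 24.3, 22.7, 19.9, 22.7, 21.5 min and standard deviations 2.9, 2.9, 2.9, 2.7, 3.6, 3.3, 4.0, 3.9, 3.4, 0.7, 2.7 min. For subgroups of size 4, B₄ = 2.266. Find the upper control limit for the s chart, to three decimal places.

s̄ = (2.9 + 2.9 + 2.9 + 2.7 + 3.6 + 3.3 + 4.0 + 3.9 + 3.4 + 0.7 + 2.7) / 11 = 3.0000
UCL_s = B₄·s̄ = 2.266 × 3.0000 = 6.7980

6.798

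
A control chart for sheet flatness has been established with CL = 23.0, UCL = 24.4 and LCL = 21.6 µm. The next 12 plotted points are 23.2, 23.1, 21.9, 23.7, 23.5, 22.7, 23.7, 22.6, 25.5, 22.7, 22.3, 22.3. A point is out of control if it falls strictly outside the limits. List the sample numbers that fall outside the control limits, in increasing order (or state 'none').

Compare each point to [21.6, 24.4]: sample 9 = 25.5 > UCL.

9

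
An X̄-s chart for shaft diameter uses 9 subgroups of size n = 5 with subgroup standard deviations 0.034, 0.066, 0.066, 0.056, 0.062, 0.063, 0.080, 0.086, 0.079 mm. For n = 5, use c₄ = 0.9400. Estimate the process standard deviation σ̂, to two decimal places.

s̄ = (0.034 + 0.066 + 0.066 + 0.056 + 0.062 + 0.063 + 0.080 + 0.086 + 0.079) / 9 = 0.0658
σ̂ = s̄ / c₄ = 0.0658 / 0.9400 = 0.0700

0.07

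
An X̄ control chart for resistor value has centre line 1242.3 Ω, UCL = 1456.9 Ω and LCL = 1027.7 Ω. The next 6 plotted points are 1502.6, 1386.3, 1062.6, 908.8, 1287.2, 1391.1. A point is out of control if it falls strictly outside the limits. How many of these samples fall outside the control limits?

2

Compare each point to [1027.7, 1456.9]: sample 1 = 1502.6 > UCL; sample 4 = 908.8 < LCL.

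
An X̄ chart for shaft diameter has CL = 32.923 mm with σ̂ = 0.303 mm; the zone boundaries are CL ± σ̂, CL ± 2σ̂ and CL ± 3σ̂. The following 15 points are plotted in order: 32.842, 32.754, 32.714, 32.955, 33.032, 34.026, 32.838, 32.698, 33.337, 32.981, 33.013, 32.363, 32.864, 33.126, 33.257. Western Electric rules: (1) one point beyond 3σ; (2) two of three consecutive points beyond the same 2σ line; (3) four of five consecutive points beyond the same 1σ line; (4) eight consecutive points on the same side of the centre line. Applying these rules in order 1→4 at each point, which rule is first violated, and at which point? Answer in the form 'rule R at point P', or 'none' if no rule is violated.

rule 1 at point 6

Zone of each point (C = within 1σ̂, B = 1σ̂–2σ̂, A = 2σ̂–3σ̂, * = beyond 3σ̂; sign = side of CL): 1:-C, 2:-C, 3:-C, 4:+C, 5:+C, 6:+*, 7:-C, 8:-C, 9:+B, 10:+C, 11:+C, 12:-B, 13:-C, 14:+C, 15:+B
Rule 1 (one point beyond the 3σ limits) is satisfied at point 6.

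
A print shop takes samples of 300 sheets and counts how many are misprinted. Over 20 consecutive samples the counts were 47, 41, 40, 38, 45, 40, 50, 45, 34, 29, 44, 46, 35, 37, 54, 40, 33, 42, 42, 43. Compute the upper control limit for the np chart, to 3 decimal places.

p̄ = Σdᵢ / (k·n) = 825 / (20 × 300) = 0.13750
UCL = np̄ + 3·√(np̄(1−p̄)) = 41.2500 + 3 × √(41.2500×0.86250) = 41.2500 + 3 × 5.9647 = 59.1442

59.144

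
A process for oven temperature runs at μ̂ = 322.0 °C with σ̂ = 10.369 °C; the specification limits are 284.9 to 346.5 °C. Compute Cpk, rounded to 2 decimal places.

Cpu = (USL − μ̂) / (3σ̂) = (346.5 − 322.0) / (3 × 10.369) = 0.7876; Cpl = (μ̂ − LSL) / (3σ̂) = (322.0 − 284.9) / (3 × 10.369) = 1.1927; Cpk = min(Cpu, Cpl) = 0.7876

0.79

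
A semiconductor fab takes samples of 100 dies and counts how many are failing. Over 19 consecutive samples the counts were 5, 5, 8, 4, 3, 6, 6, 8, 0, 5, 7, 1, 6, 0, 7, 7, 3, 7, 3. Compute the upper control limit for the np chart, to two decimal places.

p̄ = Σdᵢ / (k·n) = 91 / (19 × 100) = 0.04789
UCL = np̄ + 3·√(np̄(1−p̄)) = 4.7895 + 3 × √(4.7895×0.95211) = 4.7895 + 3 × 2.1354 = 11.1958

11.20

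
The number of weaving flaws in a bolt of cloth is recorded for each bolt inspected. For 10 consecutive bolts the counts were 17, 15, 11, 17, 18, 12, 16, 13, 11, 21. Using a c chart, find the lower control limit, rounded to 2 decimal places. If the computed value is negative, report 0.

3.44

c̄ = (17 + 15 + 11 + 17 + 18 + 12 + 16 + 13 + 11 + 21) / 10 = 151 / 10 = 15.1000
LCL = c̄ − 3√c̄ = 15.1000 − 3 × 3.8859 = 3.4424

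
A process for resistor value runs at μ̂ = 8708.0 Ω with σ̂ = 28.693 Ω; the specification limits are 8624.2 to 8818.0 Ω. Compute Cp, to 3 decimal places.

1.126

Cp = (USL − LSL) / (6σ̂) = (8818.0 − 8624.2) / (6 × 28.693) = 193.8000 / 172.1580 = 1.1257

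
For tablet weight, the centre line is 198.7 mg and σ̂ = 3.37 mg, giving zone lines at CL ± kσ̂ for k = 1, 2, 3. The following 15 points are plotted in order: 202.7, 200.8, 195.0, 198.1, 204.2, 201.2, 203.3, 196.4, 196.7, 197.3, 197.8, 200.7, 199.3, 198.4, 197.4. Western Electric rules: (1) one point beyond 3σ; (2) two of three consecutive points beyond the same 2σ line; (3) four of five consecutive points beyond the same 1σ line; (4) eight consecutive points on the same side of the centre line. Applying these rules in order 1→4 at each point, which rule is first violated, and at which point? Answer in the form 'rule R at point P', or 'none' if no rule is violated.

none

Zone of each point (C = within 1σ̂, B = 1σ̂–2σ̂, A = 2σ̂–3σ̂, * = beyond 3σ̂; sign = side of CL): 1:+B, 2:+C, 3:-B, 4:-C, 5:+B, 6:+C, 7:+B, 8:-C, 9:-C, 10:-C, 11:-C, 12:+C, 13:+C, 14:-C, 15:-C
No rule fires across all 15 points.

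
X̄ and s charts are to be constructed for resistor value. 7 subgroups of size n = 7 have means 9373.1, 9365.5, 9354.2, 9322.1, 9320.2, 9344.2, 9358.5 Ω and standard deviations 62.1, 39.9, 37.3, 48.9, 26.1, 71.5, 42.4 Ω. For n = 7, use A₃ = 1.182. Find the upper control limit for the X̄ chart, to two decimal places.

9403.68

X̄̄ = (9373.1 + 9365.5 + 9354.2 + 9322.1 + 9320.2 + 9344.2 + 9358.5) / 7 = 9348.2571
s̄ = (62.1 + 39.9 + 37.3 + 48.9 + 26.1 + 71.5 + 42.4) / 7 = 46.8857
UCL = X̄̄ + A₃·s̄ = 9348.2571 + 1.182 × 46.8857 = 9403.6761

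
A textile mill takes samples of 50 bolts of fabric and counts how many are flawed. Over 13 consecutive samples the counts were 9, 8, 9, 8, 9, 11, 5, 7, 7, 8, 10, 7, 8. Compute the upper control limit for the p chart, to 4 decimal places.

0.3198

p̄ = Σdᵢ / (k·n) = 106 / (13 × 50) = 0.16308
UCL = p̄ + 3·√(p̄(1−p̄)/n) = 0.16308 + 3 × √(0.16308×0.83692/50) = 0.16308 + 3 × 0.05225 = 0.31982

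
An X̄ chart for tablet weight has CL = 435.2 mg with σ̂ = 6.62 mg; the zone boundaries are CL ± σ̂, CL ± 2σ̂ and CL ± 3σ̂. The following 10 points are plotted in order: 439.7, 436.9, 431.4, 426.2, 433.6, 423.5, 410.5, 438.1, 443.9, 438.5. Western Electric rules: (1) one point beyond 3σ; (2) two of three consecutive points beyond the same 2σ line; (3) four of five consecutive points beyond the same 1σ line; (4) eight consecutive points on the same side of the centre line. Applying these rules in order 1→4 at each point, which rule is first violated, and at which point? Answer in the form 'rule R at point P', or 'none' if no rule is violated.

rule 1 at point 7

Zone of each point (C = within 1σ̂, B = 1σ̂–2σ̂, A = 2σ̂–3σ̂, * = beyond 3σ̂; sign = side of CL): 1:+C, 2:+C, 3:-C, 4:-B, 5:-C, 6:-B, 7:-*, 8:+C, 9:+B, 10:+C
Rule 1 (one point beyond the 3σ limits) is satisfied at point 7.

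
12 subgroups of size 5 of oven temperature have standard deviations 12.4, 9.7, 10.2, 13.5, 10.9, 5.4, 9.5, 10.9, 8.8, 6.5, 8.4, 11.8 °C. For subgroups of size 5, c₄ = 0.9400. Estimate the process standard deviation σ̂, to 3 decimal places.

10.461

s̄ = (12.4 + 9.7 + 10.2 + 13.5 + 10.9 + 5.4 + 9.5 + 10.9 + 8.8 + 6.5 + 8.4 + 11.8) / 12 = 9.8333
σ̂ = s̄ / c₄ = 9.8333 / 0.9400 = 10.4610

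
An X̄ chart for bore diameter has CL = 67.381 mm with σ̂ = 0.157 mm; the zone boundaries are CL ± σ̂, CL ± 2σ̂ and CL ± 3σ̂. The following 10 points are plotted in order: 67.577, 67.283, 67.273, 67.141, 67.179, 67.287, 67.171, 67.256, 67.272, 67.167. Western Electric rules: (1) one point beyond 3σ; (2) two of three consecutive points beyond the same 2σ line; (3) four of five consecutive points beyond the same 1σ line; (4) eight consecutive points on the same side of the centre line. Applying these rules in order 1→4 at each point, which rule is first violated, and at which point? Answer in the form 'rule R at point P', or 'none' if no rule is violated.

rule 4 at point 9

Zone of each point (C = within 1σ̂, B = 1σ̂–2σ̂, A = 2σ̂–3σ̂, * = beyond 3σ̂; sign = side of CL): 1:+B, 2:-C, 3:-C, 4:-B, 5:-B, 6:-C, 7:-B, 8:-C, 9:-C, 10:-B
Rule 4 (eight consecutive points on the same side of the centre line) is satisfied at point 9.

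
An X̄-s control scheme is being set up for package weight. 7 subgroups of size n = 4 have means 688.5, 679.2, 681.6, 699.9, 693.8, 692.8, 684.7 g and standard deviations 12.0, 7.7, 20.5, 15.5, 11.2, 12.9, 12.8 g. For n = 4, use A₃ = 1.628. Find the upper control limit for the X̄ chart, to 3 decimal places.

X̄̄ = (688.5 + 679.2 + 681.6 + 699.9 + 693.8 + 692.8 + 684.7) / 7 = 688.6429
s̄ = (12.0 + 7.7 + 20.5 + 15.5 + 11.2 + 12.9 + 12.8) / 7 = 13.2286
UCL = X̄̄ + A₃·s̄ = 688.6429 + 1.628 × 13.2286 = 710.1790

710.179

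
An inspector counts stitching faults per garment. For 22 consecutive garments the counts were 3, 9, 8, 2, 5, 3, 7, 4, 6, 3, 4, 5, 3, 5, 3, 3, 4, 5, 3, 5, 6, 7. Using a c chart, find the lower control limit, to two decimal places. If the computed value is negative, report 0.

c̄ = (3 + 9 + 8 + 2 + 5 + 3 + 7 + 4 + 6 + 3 + 4 + 5 + 3 + 5 + 3 + 3 + 4 + 5 + 3 + 5 + 6 + 7) / 22 = 103 / 22 = 4.6818
LCL = c̄ − 3√c̄ = 4.6818 − 3 × 2.1638 = -1.8094 → 0 (cannot be negative)

0.00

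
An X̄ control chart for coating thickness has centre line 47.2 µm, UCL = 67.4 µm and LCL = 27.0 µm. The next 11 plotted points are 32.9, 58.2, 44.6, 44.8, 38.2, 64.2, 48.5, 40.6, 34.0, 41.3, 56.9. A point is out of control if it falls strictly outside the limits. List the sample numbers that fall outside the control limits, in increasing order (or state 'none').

none

All 11 points lie within [27.0, 67.4].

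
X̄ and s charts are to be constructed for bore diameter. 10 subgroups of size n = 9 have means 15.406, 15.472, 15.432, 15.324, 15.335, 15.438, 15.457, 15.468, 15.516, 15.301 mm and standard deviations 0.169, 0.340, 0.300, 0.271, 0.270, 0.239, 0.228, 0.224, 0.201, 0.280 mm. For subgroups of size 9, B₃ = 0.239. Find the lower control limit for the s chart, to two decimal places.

0.06

s̄ = (0.169 + 0.340 + 0.300 + 0.271 + 0.270 + 0.239 + 0.228 + 0.224 + 0.201 + 0.280) / 10 = 0.2522
LCL_s = B₃·s̄ = 0.239 × 0.2522 = 0.0603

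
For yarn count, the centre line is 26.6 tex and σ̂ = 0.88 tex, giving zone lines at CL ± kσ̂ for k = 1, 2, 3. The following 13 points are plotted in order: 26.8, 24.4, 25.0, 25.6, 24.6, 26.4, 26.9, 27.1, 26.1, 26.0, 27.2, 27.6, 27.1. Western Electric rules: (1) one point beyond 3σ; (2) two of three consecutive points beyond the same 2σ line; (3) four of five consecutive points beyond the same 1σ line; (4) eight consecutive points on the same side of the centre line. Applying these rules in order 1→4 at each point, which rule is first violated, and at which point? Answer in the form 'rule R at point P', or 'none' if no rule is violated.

rule 3 at point 5

Zone of each point (C = within 1σ̂, B = 1σ̂–2σ̂, A = 2σ̂–3σ̂, * = beyond 3σ̂; sign = side of CL): 1:+C, 2:-A, 3:-B, 4:-B, 5:-A, 6:-C, 7:+C, 8:+C, 9:-C, 10:-C, 11:+C, 12:+B, 13:+C
Rule 3 (four of five consecutive points beyond the same 1σ limit) is satisfied at point 5.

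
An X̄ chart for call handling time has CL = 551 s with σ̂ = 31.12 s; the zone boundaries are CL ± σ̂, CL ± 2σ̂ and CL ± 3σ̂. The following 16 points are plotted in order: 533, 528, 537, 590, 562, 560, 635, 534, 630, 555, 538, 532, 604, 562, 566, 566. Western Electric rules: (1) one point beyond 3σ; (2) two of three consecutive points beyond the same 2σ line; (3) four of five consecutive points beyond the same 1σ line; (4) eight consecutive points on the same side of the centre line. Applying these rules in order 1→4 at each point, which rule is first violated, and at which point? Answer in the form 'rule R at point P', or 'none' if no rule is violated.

rule 2 at point 9

Zone of each point (C = within 1σ̂, B = 1σ̂–2σ̂, A = 2σ̂–3σ̂, * = beyond 3σ̂; sign = side of CL): 1:-C, 2:-C, 3:-C, 4:+B, 5:+C, 6:+C, 7:+A, 8:-C, 9:+A, 10:+C, 11:-C, 12:-C, 13:+B, 14:+C, 15:+C, 16:+C
Rule 2 (two of three consecutive points beyond the same 2σ limit) is satisfied at point 9.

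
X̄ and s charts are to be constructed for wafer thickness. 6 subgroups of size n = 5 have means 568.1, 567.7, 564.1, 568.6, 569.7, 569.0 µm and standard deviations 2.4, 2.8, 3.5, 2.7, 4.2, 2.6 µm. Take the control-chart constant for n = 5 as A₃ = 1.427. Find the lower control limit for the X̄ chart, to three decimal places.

X̄̄ = (568.1 + 567.7 + 564.1 + 568.6 + 569.7 + 569.0) / 6 = 567.8667
s̄ = (2.4 + 2.8 + 3.5 + 2.7 + 4.2 + 2.6) / 6 = 3.0333
LCL = X̄̄ − A₃·s̄ = 567.8667 − 1.427 × 3.0333 = 563.5381

563.538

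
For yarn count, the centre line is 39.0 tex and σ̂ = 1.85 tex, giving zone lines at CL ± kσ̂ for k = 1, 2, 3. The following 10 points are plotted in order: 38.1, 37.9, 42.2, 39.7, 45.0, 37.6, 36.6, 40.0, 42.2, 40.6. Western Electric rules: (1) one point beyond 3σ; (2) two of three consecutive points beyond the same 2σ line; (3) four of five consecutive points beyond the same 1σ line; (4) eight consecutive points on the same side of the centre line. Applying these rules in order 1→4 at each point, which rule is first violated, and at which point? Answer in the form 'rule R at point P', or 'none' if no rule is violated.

rule 1 at point 5

Zone of each point (C = within 1σ̂, B = 1σ̂–2σ̂, A = 2σ̂–3σ̂, * = beyond 3σ̂; sign = side of CL): 1:-C, 2:-C, 3:+B, 4:+C, 5:+*, 6:-C, 7:-B, 8:+C, 9:+B, 10:+C
Rule 1 (one point beyond the 3σ limits) is satisfied at point 5.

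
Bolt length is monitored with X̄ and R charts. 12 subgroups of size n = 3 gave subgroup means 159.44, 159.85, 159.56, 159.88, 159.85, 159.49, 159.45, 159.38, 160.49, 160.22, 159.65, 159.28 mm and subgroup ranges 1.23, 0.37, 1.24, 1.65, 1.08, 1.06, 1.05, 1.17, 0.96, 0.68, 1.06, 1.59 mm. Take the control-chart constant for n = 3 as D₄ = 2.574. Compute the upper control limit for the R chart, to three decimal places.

2.819

R̄ = (1.23 + 0.37 + 1.24 + 1.65 + 1.08 + 1.06 + 1.05 + 1.17 + 0.96 + 0.68 + 1.06 + 1.59) / 12 = 13.1400 / 12 = 1.0950
UCL_R = D₄·R̄ = 2.574 × 1.0950 = 2.8185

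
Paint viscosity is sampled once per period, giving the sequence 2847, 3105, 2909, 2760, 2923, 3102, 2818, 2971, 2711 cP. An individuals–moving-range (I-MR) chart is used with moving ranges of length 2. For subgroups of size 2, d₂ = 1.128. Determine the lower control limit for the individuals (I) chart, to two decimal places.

2359.23

X̄ = (2847 + 3105 + 2909 + 2760 + 2923 + 3102 + 2818 + 2971 + 2711) / 9 = 2905.1111
Moving ranges: 258, 196, 149, 163, 179, 284, 153, 260; M̄R̄ = 1642.0000 / 8 = 205.2500
LCL = X̄ − 3·M̄R̄/d₂ = 2905.1111 − 3 × 205.2500 / 1.128 = 2359.2335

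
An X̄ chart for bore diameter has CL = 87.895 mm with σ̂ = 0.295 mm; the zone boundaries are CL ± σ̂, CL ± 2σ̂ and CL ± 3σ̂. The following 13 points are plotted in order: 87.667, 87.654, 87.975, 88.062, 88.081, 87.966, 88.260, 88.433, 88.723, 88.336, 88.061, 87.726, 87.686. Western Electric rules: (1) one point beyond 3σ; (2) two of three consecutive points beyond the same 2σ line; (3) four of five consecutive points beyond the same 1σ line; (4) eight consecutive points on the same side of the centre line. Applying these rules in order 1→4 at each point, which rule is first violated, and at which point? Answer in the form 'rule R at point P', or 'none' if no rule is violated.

rule 3 at point 10

Zone of each point (C = within 1σ̂, B = 1σ̂–2σ̂, A = 2σ̂–3σ̂, * = beyond 3σ̂; sign = side of CL): 1:-C, 2:-C, 3:+C, 4:+C, 5:+C, 6:+C, 7:+B, 8:+B, 9:+A, 10:+B, 11:+C, 12:-C, 13:-C
Rule 3 (four of five consecutive points beyond the same 1σ limit) is satisfied at point 10.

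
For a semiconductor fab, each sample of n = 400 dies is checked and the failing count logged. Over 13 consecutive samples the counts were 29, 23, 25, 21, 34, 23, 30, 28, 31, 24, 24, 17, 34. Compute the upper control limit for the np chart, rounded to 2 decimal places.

p̄ = Σdᵢ / (k·n) = 343 / (13 × 400) = 0.06596
UCL = np̄ + 3·√(np̄(1−p̄)) = 26.3846 + 3 × √(26.3846×0.93404) = 26.3846 + 3 × 4.9643 = 41.2775

41.28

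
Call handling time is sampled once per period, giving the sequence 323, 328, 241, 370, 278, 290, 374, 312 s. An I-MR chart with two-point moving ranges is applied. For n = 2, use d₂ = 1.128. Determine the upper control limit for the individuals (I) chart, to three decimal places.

X̄ = (323 + 328 + 241 + 370 + 278 + 290 + 374 + 312) / 8 = 314.5000
Moving ranges: 5, 87, 129, 92, 12, 84, 62; M̄R̄ = 471.0000 / 7 = 67.2857
UCL = X̄ + 3·M̄R̄/d₂ = 314.5000 + 3 × 67.2857 / 1.128 = 493.4514

493.451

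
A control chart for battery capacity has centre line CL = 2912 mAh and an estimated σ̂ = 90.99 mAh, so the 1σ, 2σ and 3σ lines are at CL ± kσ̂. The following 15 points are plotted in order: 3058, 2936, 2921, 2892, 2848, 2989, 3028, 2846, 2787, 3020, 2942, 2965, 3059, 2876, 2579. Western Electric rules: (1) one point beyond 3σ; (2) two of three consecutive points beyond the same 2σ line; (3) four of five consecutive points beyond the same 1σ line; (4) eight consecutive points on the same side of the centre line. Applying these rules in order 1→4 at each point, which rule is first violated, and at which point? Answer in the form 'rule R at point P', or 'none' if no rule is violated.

rule 1 at point 15

Zone of each point (C = within 1σ̂, B = 1σ̂–2σ̂, A = 2σ̂–3σ̂, * = beyond 3σ̂; sign = side of CL): 1:+B, 2:+C, 3:+C, 4:-C, 5:-C, 6:+C, 7:+B, 8:-C, 9:-B, 10:+B, 11:+C, 12:+C, 13:+B, 14:-C, 15:-*
Rule 1 (one point beyond the 3σ limits) is satisfied at point 15.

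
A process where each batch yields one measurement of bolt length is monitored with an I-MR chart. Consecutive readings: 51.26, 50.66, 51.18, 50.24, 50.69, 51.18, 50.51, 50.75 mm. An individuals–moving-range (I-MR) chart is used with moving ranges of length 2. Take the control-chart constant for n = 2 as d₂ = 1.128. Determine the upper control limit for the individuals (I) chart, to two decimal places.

X̄ = (51.26 + 50.66 + 51.18 + 50.24 + 50.69 + 51.18 + 50.51 + 50.75) / 8 = 50.8087
Moving ranges: 0.60, 0.52, 0.94, 0.45, 0.49, 0.67, 0.24; M̄R̄ = 3.9100 / 7 = 0.5586
UCL = X̄ + 3·M̄R̄/d₂ = 50.8087 + 3 × 0.5586 / 1.128 = 52.2943

52.29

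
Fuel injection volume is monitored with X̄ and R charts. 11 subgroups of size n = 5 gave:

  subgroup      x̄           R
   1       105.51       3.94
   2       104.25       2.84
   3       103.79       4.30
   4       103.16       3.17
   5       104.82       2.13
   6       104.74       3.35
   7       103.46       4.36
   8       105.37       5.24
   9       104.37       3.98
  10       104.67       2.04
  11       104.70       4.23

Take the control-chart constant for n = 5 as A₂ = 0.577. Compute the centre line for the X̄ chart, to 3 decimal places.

104.440

X̄̄ = (105.51 + 104.25 + 103.79 + 103.16 + 104.82 + 104.74 + 103.46 + 105.37 + 104.37 + 104.67 + 104.70) / 11 = 1148.8400 / 11 = 104.4400
CL = X̄̄ = 104.4400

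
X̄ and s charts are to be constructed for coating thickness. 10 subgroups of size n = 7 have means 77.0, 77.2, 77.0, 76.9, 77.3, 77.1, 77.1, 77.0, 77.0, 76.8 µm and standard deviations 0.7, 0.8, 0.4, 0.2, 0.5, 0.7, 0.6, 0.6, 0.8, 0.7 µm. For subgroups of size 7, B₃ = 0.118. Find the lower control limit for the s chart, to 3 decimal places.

0.071

s̄ = (0.7 + 0.8 + 0.4 + 0.2 + 0.5 + 0.7 + 0.6 + 0.6 + 0.8 + 0.7) / 10 = 0.6000
LCL_s = B₃·s̄ = 0.118 × 0.6000 = 0.0708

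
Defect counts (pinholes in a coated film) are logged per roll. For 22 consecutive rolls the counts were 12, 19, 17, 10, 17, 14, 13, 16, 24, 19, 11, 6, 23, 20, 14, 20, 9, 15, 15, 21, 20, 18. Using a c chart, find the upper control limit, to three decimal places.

c̄ = (12 + 19 + 17 + 10 + 17 + 14 + 13 + 16 + 24 + 19 + 11 + 6 + 23 + 20 + 14 + 20 + 9 + 15 + 15 + 21 + 20 + 18) / 22 = 353 / 22 = 16.0455
UCL = c̄ + 3√c̄ = 16.0455 + 3 × √16.0455 = 16.0455 + 3 × 4.0057 = 28.0625

28.062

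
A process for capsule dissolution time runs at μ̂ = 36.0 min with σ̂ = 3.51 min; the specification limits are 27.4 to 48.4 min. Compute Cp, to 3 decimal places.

0.997

Cp = (USL − LSL) / (6σ̂) = (48.4 − 27.4) / (6 × 3.51) = 21.0000 / 21.0600 = 0.9972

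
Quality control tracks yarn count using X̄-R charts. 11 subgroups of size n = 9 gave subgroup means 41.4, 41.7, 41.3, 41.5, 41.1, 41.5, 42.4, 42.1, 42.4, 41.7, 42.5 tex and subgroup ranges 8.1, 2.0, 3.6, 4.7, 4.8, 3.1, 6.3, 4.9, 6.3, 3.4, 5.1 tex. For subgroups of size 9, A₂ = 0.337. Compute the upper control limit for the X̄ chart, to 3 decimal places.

43.384

X̄̄ = (41.4 + 41.7 + 41.3 + 41.5 + 41.1 + 41.5 + 42.4 + 42.1 + 42.4 + 41.7 + 42.5) / 11 = 459.6000 / 11 = 41.7818
R̄ = (8.1 + 2.0 + 3.6 + 4.7 + 4.8 + 3.1 + 6.3 + 4.9 + 6.3 + 3.4 + 5.1) / 11 = 52.3000 / 11 = 4.7545
UCL = X̄̄ + A₂·R̄ = 41.7818 + 0.337 × 4.7545 = 43.3841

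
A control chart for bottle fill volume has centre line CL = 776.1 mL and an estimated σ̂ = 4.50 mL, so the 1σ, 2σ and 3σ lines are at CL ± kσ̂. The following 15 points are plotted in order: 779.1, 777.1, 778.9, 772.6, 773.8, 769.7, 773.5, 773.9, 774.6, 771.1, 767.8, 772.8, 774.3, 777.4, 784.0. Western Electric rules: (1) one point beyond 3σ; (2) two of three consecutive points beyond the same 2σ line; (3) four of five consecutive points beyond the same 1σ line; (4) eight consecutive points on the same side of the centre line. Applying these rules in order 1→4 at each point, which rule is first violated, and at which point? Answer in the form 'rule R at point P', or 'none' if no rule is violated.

rule 4 at point 11

Zone of each point (C = within 1σ̂, B = 1σ̂–2σ̂, A = 2σ̂–3σ̂, * = beyond 3σ̂; sign = side of CL): 1:+C, 2:+C, 3:+C, 4:-C, 5:-C, 6:-B, 7:-C, 8:-C, 9:-C, 10:-B, 11:-B, 12:-C, 13:-C, 14:+C, 15:+B
Rule 4 (eight consecutive points on the same side of the centre line) is satisfied at point 11.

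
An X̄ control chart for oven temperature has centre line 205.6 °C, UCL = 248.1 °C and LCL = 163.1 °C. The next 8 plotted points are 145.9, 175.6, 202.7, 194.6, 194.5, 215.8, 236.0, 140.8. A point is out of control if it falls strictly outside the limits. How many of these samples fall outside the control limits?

2

Compare each point to [163.1, 248.1]: sample 1 = 145.9 < LCL; sample 8 = 140.8 < LCL.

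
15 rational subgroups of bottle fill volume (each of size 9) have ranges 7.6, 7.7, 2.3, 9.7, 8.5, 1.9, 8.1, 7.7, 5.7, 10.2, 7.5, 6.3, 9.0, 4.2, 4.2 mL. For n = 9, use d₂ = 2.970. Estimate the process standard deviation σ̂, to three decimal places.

R̄ = (7.6 + 7.7 + 2.3 + 9.7 + 8.5 + 1.9 + 8.1 + 7.7 + 5.7 + 10.2 + 7.5 + 6.3 + 9.0 + 4.2 + 4.2) / 15 = 6.7067
σ̂ = R̄ / d₂ = 6.7067 / 2.970 = 2.2581

2.258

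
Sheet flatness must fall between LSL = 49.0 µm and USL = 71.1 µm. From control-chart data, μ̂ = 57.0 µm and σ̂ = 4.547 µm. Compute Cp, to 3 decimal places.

0.810

Cp = (USL − LSL) / (6σ̂) = (71.1 − 49.0) / (6 × 4.547) = 22.1000 / 27.2820 = 0.8101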